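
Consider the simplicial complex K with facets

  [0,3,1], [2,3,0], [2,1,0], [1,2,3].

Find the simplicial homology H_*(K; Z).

Fix the vertex order 0 < 1 < 2 < 3 and write every simplex with vertices in increasing order. Then dim K = 2 and the simplices of K are:

  0-simplices (4): [0], [1], [2], [3]
  1-simplices (6): [0,1], [0,2], [0,3], [1,2], [1,3], [2,3]
  2-simplices (4): [0,1,2], [0,1,3], [0,2,3], [1,2,3]

giving chain groups C_0 ≅ Z^4, C_1 ≅ Z^6, C_2 ≅ Z^4.

∂_1: C_1 → C_0 sends each edge [p,q] (with p < q) to q − p.
As a 4×6 matrix over Z this has rank 3, with invariant factors (1,1,1).

Boundary ∂_2: C_2 → C_1 acts by ∂[p,q,r] = [q,r] − [p,r] + [p,q]. For instance
  ∂[0,2,3] = [2,3] − [0,3] + [0,2],
  ∂[0,1,2] = [1,2] − [0,2] + [0,1].
The resulting 6×4 matrix has rank 3, and its Smith normal form has invariant factors (1,1,1).

Now H_k = ker ∂_k / im ∂_{k+1}, so:

  H_0: rank C_0 − rank ∂_1 = 4 − 3 = 1, and the invariant factors of ∂_1 are all 1, so H_0 ≅ Z.
  H_1: rank ker ∂_1 − rank ∂_2 = (6 − 3) − 3 = 0, and the invariant factors of ∂_2 are all 1, so H_1 ≅ 0.
  H_2: rank ker ∂_2 − rank ∂_3 = (4 − 3) − 0 = 1, and there is no ∂_3, so H_2 ≅ Z.

H_0 ≅ Z,  H_1 = 0,  H_2 ≅ Z.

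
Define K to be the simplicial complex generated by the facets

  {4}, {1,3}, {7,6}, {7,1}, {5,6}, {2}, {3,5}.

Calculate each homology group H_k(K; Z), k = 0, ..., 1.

K has 7 vertices, 5 edges.
rank ∂_0 = 0, rank ∂_1 = 4 ⇒ b_0 = 7 − 0 − 4 = 3; all invariant factors of ∂_1 are 1 so no torsion. So H_0 = Z^3.
rank ∂_1 = 4, rank ∂_2 = 0 ⇒ b_1 = 5 − 4 − 0 = 1. So H_1 = Z.

H_0 = Z^3,  H_1 = Z.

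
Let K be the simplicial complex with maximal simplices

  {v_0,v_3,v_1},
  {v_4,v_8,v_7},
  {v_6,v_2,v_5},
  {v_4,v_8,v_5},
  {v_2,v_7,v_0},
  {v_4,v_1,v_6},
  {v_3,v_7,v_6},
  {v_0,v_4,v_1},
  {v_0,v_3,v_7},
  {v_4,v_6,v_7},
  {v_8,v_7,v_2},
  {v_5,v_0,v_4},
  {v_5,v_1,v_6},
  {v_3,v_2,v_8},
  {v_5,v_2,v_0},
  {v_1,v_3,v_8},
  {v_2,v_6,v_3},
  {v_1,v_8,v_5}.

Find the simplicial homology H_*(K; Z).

Fix the vertex order v_0 < v_1 < v_2 < v_3 < v_4 < v_5 < v_6 < v_7 < v_8 and write every simplex with vertices in increasing order. Then dim K = 2 and the simplices of K are:

  0-simplices (9): [v_0], [v_1], [v_2], [v_3], [v_4], [v_5], [v_6], [v_7], [v_8]
  1-simplices (27): (27 of them)
  2-simplices (18): (18 of them)

Hence C_0 ≅ Z^9, C_1 ≅ Z^27, C_2 ≅ Z^18.

∂_1: C_1 → C_0 sends each edge [p,q] (with p < q) to q − p. For instance
  ∂[v_0,v_3] = [v_3] − [v_0].
The 9×27 boundary matrix has rank 8 and Smith normal form diag(1,1,1,1,1,1,1,1).

Boundary ∂_2: C_2 → C_1 maps a triangle to the signed sum of its edges. For instance
  ∂[v_0,v_4,v_5] = [v_4,v_5] − [v_0,v_5] + [v_0,v_4],
  ∂[v_0,v_1,v_4] = [v_1,v_4] − [v_0,v_4] + [v_0,v_1].
This gives a 27×18 integer matrix of rank 18; reducing to Smith normal form yields diagonal entries (1,1,1,1,1,1,1,1,1,1,1,1,1,1,1,1,1,2).

Now H_k = ker ∂_k / im ∂_{k+1}, so:

  H_0: rank C_0 − rank ∂_1 = 9 − 8 = 1, and the invariant factors of ∂_1 are all 1, so H_0 ≅ Z.
  H_1: rank ker ∂_1 − rank ∂_2 = (27 − 8) − 18 = 1, and ∂_2 has invariant factor 2 > 1, so H_1 ≅ Z ⊕ Z/2Z.
  H_2: rank ker ∂_2 − rank ∂_3 = (18 − 18) − 0 = 0, and there is no ∂_3, so H_2 ≅ 0.

As a check, the Euler characteristic is 9 − 27 + 18 = 0, which agrees with 1 − 1 + 0 = 0.

H_0 = Z,  H_1 = Z ⊕ Z/2Z,  H_2 = 0.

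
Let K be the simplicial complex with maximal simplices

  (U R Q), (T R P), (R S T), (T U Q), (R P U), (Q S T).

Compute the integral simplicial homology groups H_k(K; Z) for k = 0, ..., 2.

Take the total order P < Q < R < S < T < U on the vertex set. Then K (dimension 2) consists of the simplices:

  0-simplices (6): P, Q, R, S, T, U
  1-simplices (12): PR, PT, PU, QR, QS, QT, QU, RS, RT, RU, ST, TU
  2-simplices (6): PRT, PRU, QRU, QST, QTU, RST

giving chain groups C_0 ≅ Z^6, C_1 ≅ Z^12, C_2 ≅ Z^6.

∂_1: C_1 → C_0 maps an edge to its endpoints' difference, ∂[p,q] = q − p. For instance
  ∂RS = S − R.
As a 6×12 matrix over Z this has rank 5, with invariant factors (1,1,1,1,1).

Boundary ∂_2: C_2 → C_1 acts by ∂[p,q,r] = [q,r] − [p,r] + [p,q]. For instance
  ∂PRU = RU − PU + PR,
  ∂QRU = RU − QU + QR.
The 12×6 boundary matrix has rank 6 and Smith normal form diag(1,1,1,1,1,1).

From H_k ≅ ker(∂_k) / im(∂_{k+1}) we obtain:

  H_0: rank C_0 − rank ∂_1 = 6 − 5 = 1, and the invariant factors of ∂_1 are all 1, so H_0 ≅ Z.
  H_1: rank ker ∂_1 − rank ∂_2 = (12 − 5) − 6 = 1, and the invariant factors of ∂_2 are all 1, so H_1 ≅ Z.
  H_2: rank ker ∂_2 − rank ∂_3 = (6 − 6) − 0 = 0, and there is no ∂_3, so H_2 ≅ 0.

As a check, the Euler characteristic is 6 − 12 + 6 = 0, which agrees with 1 − 1 + 0 = 0.

H_0 ≅ Z,  H_1 ≅ Z,  H_2 = 0.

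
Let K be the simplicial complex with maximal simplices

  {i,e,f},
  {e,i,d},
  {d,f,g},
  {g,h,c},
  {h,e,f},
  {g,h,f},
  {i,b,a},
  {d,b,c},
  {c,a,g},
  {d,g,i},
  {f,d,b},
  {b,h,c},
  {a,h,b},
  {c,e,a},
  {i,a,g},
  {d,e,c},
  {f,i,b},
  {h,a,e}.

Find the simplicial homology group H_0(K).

Order the vertices as a < b < c < d < e < f < g < h < i. Listing each simplex with vertices in this order, K has dimension 2 with simplices:

  0-simplices (9): a, b, c, d, e, f, g, h, i
  1-simplices (27): ab, ac, ae, ag, ah, ai, bc, bd, bf, bh, bi, cd, ce, cg, ch, de, df, dg, di, ef, eh, ei, fg, fh, fi, gh, gi
  2-simplices (18): abh, abi, ace, acg, aeh, agi, bcd, bch, bdf, bfi, cde, cgh, dei, dfg, dgi, efh, efi, fgh

so the chain groups are C_0 ≅ Z^9, C_1 ≅ Z^27, C_2 ≅ Z^18.

Boundary ∂_1: C_1 → C_0 maps an edge to its endpoints' difference, ∂[p,q] = q − p.
This gives a 9×27 integer matrix of rank 8; reducing to Smith normal form yields diagonal entries (1,1,1,1,1,1,1,1).

The boundary map ∂_2: C_2 → C_1 sends each 2-simplex [p,q,r] to [q,r] − [p,r] + [p,q]. For instance
  ∂dgi = gi − di + dg,
  ∂bfi = fi − bi + bf.
The 27×18 boundary matrix has rank 18 and Smith normal form diag(1,1,1,1,1,1,1,1,1,1,1,1,1,1,1,1,1,2).

From H_k ≅ ker(∂_k) / im(∂_{k+1}) we obtain:

  H_0: rank C_0 − rank ∂_1 = 9 − 8 = 1, and the invariant factors of ∂_1 are all 1, so H_0 = Z.

(K is a triangulation of the Klein bottle.)

H_0 ≅ Z.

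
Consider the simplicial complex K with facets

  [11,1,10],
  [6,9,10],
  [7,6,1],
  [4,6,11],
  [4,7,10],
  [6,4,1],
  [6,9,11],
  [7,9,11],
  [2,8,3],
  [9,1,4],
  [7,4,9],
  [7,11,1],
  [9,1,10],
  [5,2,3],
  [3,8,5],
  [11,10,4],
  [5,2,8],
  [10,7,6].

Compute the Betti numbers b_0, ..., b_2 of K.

b_0 = 2, b_1 = 2, b_2 = 2.

Order the vertices as 1 < 2 < 3 < 4 < 5 < 6 < 7 < 8 < 9 < 10 < 11. Listing each simplex with vertices in this order, K has dimension 2 with simplices:

  0-simplices (11): [1], [2], [3], [4], [5], [6], [7], [8], [9], [10], [11]
  1-simplices (27): (27 of them)
  2-simplices (18): (18 of them)

Hence C_0 ≅ Z^11, C_1 ≅ Z^27, C_2 ≅ Z^18.

Boundary ∂_1: C_1 → C_0 sends each edge [p,q] (with p < q) to q − p. For instance
  ∂[6,7] = [7] − [6].
As a 11×27 matrix over Z this has rank 9, with invariant factors (1,1,1,1,1,1,1,1,1).

Boundary ∂_2: C_2 → C_1 acts by ∂[p,q,r] = [q,r] − [p,r] + [p,q]. For instance
  ∂[6,7,10] = [7,10] − [6,10] + [6,7],
  ∂[7,9,11] = [9,11] − [7,11] + [7,9].
The 27×18 boundary matrix has rank 16 and Smith normal form diag(1,1,1,1,1,1,1,1,1,1,1,1,1,1,1,1).

Now H_k = ker ∂_k / im ∂_{k+1}, so:

  H_0: rank C_0 − rank ∂_1 = 11 − 9 = 2, and the invariant factors of ∂_1 are all 1, so H_0 = Z^2.
  H_1: rank ker ∂_1 − rank ∂_2 = (27 − 9) − 16 = 2, and the invariant factors of ∂_2 are all 1, so H_1 = Z^2.
  H_2: rank ker ∂_2 − rank ∂_3 = (18 − 16) − 0 = 2, and there is no ∂_3, so H_2 = Z^2.

Hence the Betti numbers are b_0 = 2, b_1 = 2, b_2 = 2.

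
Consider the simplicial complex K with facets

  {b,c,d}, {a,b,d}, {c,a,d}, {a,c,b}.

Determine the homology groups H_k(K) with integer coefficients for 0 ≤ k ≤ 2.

H_0 = Z,  H_1 = 0,  H_2 = Z.

K has 4 vertices, 6 edges, 4 triangles.
rank ∂_0 = 0, rank ∂_1 = 3 ⇒ b_0 = 4 − 0 − 3 = 1; all invariant factors of ∂_1 are 1 so no torsion. So H_0 ≅ Z.
rank ∂_1 = 3, rank ∂_2 = 3 ⇒ b_1 = 6 − 3 − 3 = 0; all invariant factors of ∂_2 are 1 so no torsion. So H_1 ≅ 0.
rank ∂_2 = 3, rank ∂_3 = 0 ⇒ b_2 = 4 − 3 − 0 = 1. So H_2 ≅ Z.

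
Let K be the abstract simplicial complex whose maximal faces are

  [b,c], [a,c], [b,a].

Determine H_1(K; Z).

H_1 = Z.

K has 3 vertices, 3 edges.
rank ∂_1 = 2, rank ∂_2 = 0 ⇒ b_1 = 3 − 2 − 0 = 1. So H_1 = Z.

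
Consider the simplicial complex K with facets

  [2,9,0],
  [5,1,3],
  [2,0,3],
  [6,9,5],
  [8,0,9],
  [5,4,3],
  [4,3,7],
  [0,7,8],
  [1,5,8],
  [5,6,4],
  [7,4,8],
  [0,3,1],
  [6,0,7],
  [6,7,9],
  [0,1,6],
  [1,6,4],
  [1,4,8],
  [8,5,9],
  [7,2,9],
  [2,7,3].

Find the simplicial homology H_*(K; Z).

Take the total order 0 < 1 < 2 < 3 < 4 < 5 < 6 < 7 < 8 < 9 on the vertex set. Then K (dimension 2) consists of the simplices:

  0-simplices (10): [0], [1], [2], [3], [4], [5], [6], [7], [8], [9]
  1-simplices (30): (30 of them)
  2-simplices (20): (20 of them)

giving chain groups C_0 ≅ Z^10, C_1 ≅ Z^30, C_2 ≅ Z^20.

∂_1: C_1 → C_0 sends each edge [p,q] (with p < q) to q − p. For instance
  ∂[1,6] = [6] − [1].
The resulting 10×30 matrix has rank 9, and its Smith normal form has invariant factors (1,1,1,1,1,1,1,1,1).

∂_2: C_2 → C_1 sends each 2-simplex [p,q,r] to [q,r] − [p,r] + [p,q]. For instance
  ∂[5,8,9] = [8,9] − [5,9] + [5,8],
  ∂[1,4,6] = [4,6] − [1,6] + [1,4].
This gives a 30×20 integer matrix of rank 20; reducing to Smith normal form yields diagonal entries (1,1,1,1,1,1,1,1,1,1,1,1,1,1,1,1,1,1,1,2).

From H_k ≅ ker(∂_k) / im(∂_{k+1}) we obtain:

  H_0: rank C_0 − rank ∂_1 = 10 − 9 = 1, and the invariant factors of ∂_1 are all 1, so H_0 = Z.
  H_1: rank ker ∂_1 − rank ∂_2 = (30 − 9) − 20 = 1, and ∂_2 has invariant factor 2 > 1, so H_1 = Z ⊕ Z/2Z.
  H_2: rank ker ∂_2 − rank ∂_3 = (20 − 20) − 0 = 0, and there is no ∂_3, so H_2 = 0.

H_0 ≅ Z,  H_1 ≅ Z ⊕ Z/2Z,  H_2 = 0.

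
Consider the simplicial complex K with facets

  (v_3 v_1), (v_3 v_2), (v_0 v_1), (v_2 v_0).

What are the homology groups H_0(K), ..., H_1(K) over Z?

We work with the vertex ordering v_0 < v_1 < v_2 < v_3. The simplices of K, each written with vertices in increasing order, are:

  0-simplices (4): [v_0], [v_1], [v_2], [v_3]
  1-simplices (4): [v_0,v_1], [v_0,v_2], [v_1,v_3], [v_2,v_3]

giving chain groups C_0 ≅ Z^4, C_1 ≅ Z^4.

The boundary map ∂_1: C_1 → C_0 sends each edge [p,q] (with p < q) to q − p. For instance
  ∂[v_0,v_2] = [v_2] − [v_0].
The 4×4 boundary matrix has rank 3 and Smith normal form diag(1,1,1).

Reading off H_k = ker ∂_k / im ∂_{k+1}:

  H_0: rank C_0 − rank ∂_1 = 4 − 3 = 1, and the invariant factors of ∂_1 are all 1, so H_0 ≅ Z.
  H_1: rank ker ∂_1 − rank ∂_2 = (4 − 3) − 0 = 1, and there is no ∂_2, so H_1 ≅ Z.

(K is a triangulation of the circle S^1.)

H_0 ≅ Z,  H_1 ≅ Z.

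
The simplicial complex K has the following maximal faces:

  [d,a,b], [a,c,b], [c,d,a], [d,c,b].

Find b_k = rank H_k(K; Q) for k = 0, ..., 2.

K has 4 vertices, 6 edges, 4 triangles.
rank ∂_0 = 0, rank ∂_1 = 3 ⇒ b_0 = 4 − 0 − 3 = 1; all invariant factors of ∂_1 are 1 so no torsion. So H_0 ≅ Z.
rank ∂_1 = 3, rank ∂_2 = 3 ⇒ b_1 = 6 − 3 − 3 = 0; all invariant factors of ∂_2 are 1 so no torsion. So H_1 ≅ 0.
rank ∂_2 = 3, rank ∂_3 = 0 ⇒ b_2 = 4 − 3 − 0 = 1. So H_2 ≅ Z.

b_0 = 1, b_1 = 0, b_2 = 1.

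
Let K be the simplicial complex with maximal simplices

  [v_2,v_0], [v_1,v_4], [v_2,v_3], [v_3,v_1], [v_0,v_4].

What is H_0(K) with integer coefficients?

Take the total order v_0 < v_1 < v_2 < v_3 < v_4 on the vertex set. Then K (dimension 1) consists of the simplices:

  0-simplices (5): [v_0], [v_1], [v_2], [v_3], [v_4]
  1-simplices (5): [v_0,v_2], [v_0,v_4], [v_1,v_3], [v_1,v_4], [v_2,v_3]

giving chain groups C_0 ≅ Z^5, C_1 ≅ Z^5.

The boundary map ∂_1: C_1 → C_0 maps an edge to its endpoints' difference, ∂[p,q] = q − p. For instance
  ∂[v_2,v_3] = [v_3] − [v_2].
The 5×5 boundary matrix has rank 4 and Smith normal form diag(1,1,1,1).

Reading off H_k = ker ∂_k / im ∂_{k+1}:

  H_0: rank C_0 − rank ∂_1 = 5 − 4 = 1, and the invariant factors of ∂_1 are all 1, so H_0 = Z.

H_0 = Z.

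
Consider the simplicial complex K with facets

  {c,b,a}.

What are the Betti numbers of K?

b_0 = 1, b_1 = 0, b_2 = 0.

Fix the vertex order a < b < c and write every simplex with vertices in increasing order. Then dim K = 2 and the simplices of K are:

  0-simplices (3): a, b, c
  1-simplices (3): ab, ac, bc
  2-simplices (1): abc

Hence C_0 ≅ Z^3, C_1 ≅ Z^3, C_2 ≅ Z^1.

Boundary ∂_1: C_1 → C_0 sends each edge [p,q] (with p < q) to q − p. For instance
  ∂bc = c − b.
The 3×3 boundary matrix has rank 2 and Smith normal form diag(1,1).

Boundary ∂_2: C_2 → C_1 sends each 2-simplex [p,q,r] to [q,r] − [p,r] + [p,q]. For instance
  ∂abc = bc − ac + ab.
This gives a 3×1 integer matrix of rank 1; reducing to Smith normal form yields diagonal entries (1).

Computing H_k = (kernel of ∂_k) / (image of ∂_{k+1}):

  H_0: rank C_0 − rank ∂_1 = 3 − 2 = 1, and the invariant factors of ∂_1 are all 1, so H_0 ≅ Z.
  H_1: rank ker ∂_1 − rank ∂_2 = (3 − 2) − 1 = 0, and the invariant factors of ∂_2 are all 1, so H_1 ≅ 0.
  H_2: rank ker ∂_2 − rank ∂_3 = (1 − 1) − 0 = 0, and there is no ∂_3, so H_2 ≅ 0.

As a check, the Euler characteristic is 3 − 3 + 1 = 1, which agrees with 1 − 0 + 0 = 1.
(K is a triangulation of the 2-simplex.)

Hence the Betti numbers are b_0 = 1, b_1 = 0, b_2 = 0.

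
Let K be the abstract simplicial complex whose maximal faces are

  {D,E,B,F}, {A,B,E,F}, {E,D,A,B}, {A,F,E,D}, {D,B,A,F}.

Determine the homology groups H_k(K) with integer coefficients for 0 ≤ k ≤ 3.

H_0 = Z,  H_1 = 0,  H_2 = 0,  H_3 = Z.

Take the total order A < B < D < E < F on the vertex set. Then K (dimension 3) consists of the simplices:

  0-simplices (5): A, B, D, E, F
  1-simplices (10): AB, AD, AE, AF, BD, BE, BF, DE, DF, EF
  2-simplices (10): ABD, ABE, ABF, ADE, ADF, AEF, BDE, BDF, BEF, DEF
  3-simplices (5): ABDE, ABDF, ABEF, ADEF, BDEF

so the chain groups are C_0 ≅ Z^5, C_1 ≅ Z^10, C_2 ≅ Z^10, C_3 ≅ Z^5.

The boundary map ∂_1: C_1 → C_0 sends each edge [p,q] (with p < q) to q − p. For instance
  ∂AE = E − A.
The resulting 5×10 matrix has rank 4, and its Smith normal form has invariant factors (1,1,1,1).

Boundary ∂_2: C_2 → C_1 sends each 2-simplex [p,q,r] to [q,r] − [p,r] + [p,q]. For instance
  ∂BDF = DF − BF + BD,
  ∂ABD = BD − AD + AB.
As a 10×10 matrix over Z this has rank 6, with invariant factors (1,1,1,1,1,1).

The boundary map ∂_3: C_3 → C_2 sends each 3-simplex σ to the alternating sum Σ_i (−1)^i (σ with its i-th vertex removed). For instance
  ∂ABDE = BDE − ADE + ABE − ABD,
  ∂ABEF = BEF − AEF + ABF − ABE.
The resulting 10×5 matrix has rank 4, and its Smith normal form has invariant factors (1,1,1,1).

From H_k ≅ ker(∂_k) / im(∂_{k+1}) we obtain:

  H_0: rank C_0 − rank ∂_1 = 5 − 4 = 1, and the invariant factors of ∂_1 are all 1, so H_0 = Z.
  H_1: rank ker ∂_1 − rank ∂_2 = (10 − 4) − 6 = 0, and the invariant factors of ∂_2 are all 1, so H_1 = 0.
  H_2: rank ker ∂_2 − rank ∂_3 = (10 − 6) − 4 = 0, and the invariant factors of ∂_3 are all 1, so H_2 = 0.
  H_3: rank ker ∂_3 − rank ∂_4 = (5 − 4) − 0 = 1, and there is no ∂_4, so H_3 = Z.

As a check, the Euler characteristic is 5 − 10 + 10 − 5 = 0, which agrees with 1 − 0 + 0 − 1 = 0.
(K is a triangulation of the 3-sphere S^3.)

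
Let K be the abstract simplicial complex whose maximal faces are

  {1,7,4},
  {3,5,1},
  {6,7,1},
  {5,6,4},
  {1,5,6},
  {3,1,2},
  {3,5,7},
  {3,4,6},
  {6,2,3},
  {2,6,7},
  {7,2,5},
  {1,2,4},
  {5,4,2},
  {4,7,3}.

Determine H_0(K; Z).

H_0 = Z.

Order the vertices as 1 < 2 < 3 < 4 < 5 < 6 < 7. Listing each simplex with vertices in this order, K has dimension 2 with simplices:

  0-simplices (7): [1], [2], [3], [4], [5], [6], [7]
  1-simplices (21): [1,2], [1,3], [1,4], [1,5], [1,6], [1,7], [2,3], [2,4], [2,5], [2,6], [2,7], [3,4], [3,5], [3,6], [3,7], [4,5], [4,6], [4,7], [5,6], [5,7], [6,7]
  2-simplices (14): [1,2,3], [1,2,4], [1,3,5], [1,4,7], [1,5,6], [1,6,7], [2,3,6], [2,4,5], [2,5,7], [2,6,7], [3,4,6], [3,4,7], [3,5,7], [4,5,6]

Hence C_0 ≅ Z^7, C_1 ≅ Z^21, C_2 ≅ Z^14.

Boundary ∂_1: C_1 → C_0 is given by ∂[p,q] = [q] − [p]. For instance
  ∂[3,6] = [6] − [3].
As a 7×21 matrix over Z this has rank 6, with invariant factors (1,1,1,1,1,1).

Boundary ∂_2: C_2 → C_1 acts by ∂[p,q,r] = [q,r] − [p,r] + [p,q]. For instance
  ∂[1,6,7] = [6,7] − [1,7] + [1,6],
  ∂[3,5,7] = [5,7] − [3,7] + [3,5].
This gives a 21×14 integer matrix of rank 13; reducing to Smith normal form yields diagonal entries (1,1,1,1,1,1,1,1,1,1,1,1,1).

Reading off H_k = ker ∂_k / im ∂_{k+1}:

  H_0: rank C_0 − rank ∂_1 = 7 − 6 = 1, and the invariant factors of ∂_1 are all 1, so H_0 ≅ Z.

(K is a triangulation of the torus T^2.)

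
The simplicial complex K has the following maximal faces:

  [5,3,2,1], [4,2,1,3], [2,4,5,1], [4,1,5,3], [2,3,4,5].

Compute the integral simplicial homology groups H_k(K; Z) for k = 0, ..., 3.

Order the vertices as 1 < 2 < 3 < 4 < 5. Listing each simplex with vertices in this order, K has dimension 3 with simplices:

  0-simplices (5): [1], [2], [3], [4], [5]
  1-simplices (10): [1,2], [1,3], [1,4], [1,5], [2,3], [2,4], [2,5], [3,4], [3,5], [4,5]
  2-simplices (10): [1,2,3], [1,2,4], [1,2,5], [1,3,4], [1,3,5], [1,4,5], [2,3,4], [2,3,5], [2,4,5], [3,4,5]
  3-simplices (5): [1,2,3,4], [1,2,3,5], [1,2,4,5], [1,3,4,5], [2,3,4,5]

giving chain groups C_0 ≅ Z^5, C_1 ≅ Z^10, C_2 ≅ Z^10, C_3 ≅ Z^5.

∂_1: C_1 → C_0 is given by ∂[p,q] = [q] − [p]. For instance
  ∂[2,4] = [4] − [2].
The resulting 5×10 matrix has rank 4, and its Smith normal form has invariant factors (1,1,1,1).

Boundary ∂_2: C_2 → C_1 acts by ∂[p,q,r] = [q,r] − [p,r] + [p,q]. For instance
  ∂[3,4,5] = [4,5] − [3,5] + [3,4],
  ∂[1,2,5] = [2,5] − [1,5] + [1,2].
The 10×10 boundary matrix has rank 6 and Smith normal form diag(1,1,1,1,1,1).

∂_3: C_3 → C_2 sends each 3-simplex σ to the alternating sum Σ_i (−1)^i (σ with its i-th vertex removed). For instance
  ∂[1,2,3,4] = [2,3,4] − [1,3,4] + [1,2,4] − [1,2,3],
  ∂[1,2,4,5] = [2,4,5] − [1,4,5] + [1,2,5] − [1,2,4].
As a 10×5 matrix over Z this has rank 4, with invariant factors (1,1,1,1).

Reading off H_k = ker ∂_k / im ∂_{k+1}:

  H_0: rank C_0 − rank ∂_1 = 5 − 4 = 1, and the invariant factors of ∂_1 are all 1, so H_0 = Z.
  H_1: rank ker ∂_1 − rank ∂_2 = (10 − 4) − 6 = 0, and the invariant factors of ∂_2 are all 1, so H_1 = 0.
  H_2: rank ker ∂_2 − rank ∂_3 = (10 − 6) − 4 = 0, and the invariant factors of ∂_3 are all 1, so H_2 = 0.
  H_3: rank ker ∂_3 − rank ∂_4 = (5 − 4) − 0 = 1, and there is no ∂_4, so H_3 = Z.

As a check, the Euler characteristic is 5 − 10 + 10 − 5 = 0, which agrees with 1 − 0 + 0 − 1 = 0.

H_0 ≅ Z,  H_1 = 0,  H_2 = 0,  H_3 ≅ Z.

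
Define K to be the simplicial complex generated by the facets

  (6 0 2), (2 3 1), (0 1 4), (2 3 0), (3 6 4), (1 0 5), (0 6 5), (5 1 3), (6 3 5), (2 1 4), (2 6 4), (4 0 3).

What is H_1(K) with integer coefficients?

H_1 ≅ Z/2.

K has 7 vertices, 18 edges, 12 triangles.
rank ∂_1 = 6, rank ∂_2 = 12 ⇒ b_1 = 18 − 6 − 12 = 0; ∂_2 has invariant factor(s) [2] giving torsion. So H_1 = Z/2.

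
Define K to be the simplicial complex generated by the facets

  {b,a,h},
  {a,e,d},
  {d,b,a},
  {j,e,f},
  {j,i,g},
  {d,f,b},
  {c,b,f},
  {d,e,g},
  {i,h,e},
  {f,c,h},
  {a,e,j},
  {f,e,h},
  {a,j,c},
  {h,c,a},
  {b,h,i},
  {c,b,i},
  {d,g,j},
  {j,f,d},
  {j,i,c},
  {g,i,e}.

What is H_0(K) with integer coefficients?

Fix the vertex order a < b < c < d < e < f < g < h < i < j and write every simplex with vertices in increasing order. Then dim K = 2 and the simplices of K are:

  0-simplices (10): a, b, c, d, e, f, g, h, i, j
  1-simplices (30): ab, ac, ad, ae, ah, aj, bc, bd, bf, bh, bi, cf, ch, ci, cj, de, df, dg, dj, ef, eg, eh, ei, ej, fh, fj, gi, gj, hi, ij
  2-simplices (20): abd, abh, ach, acj, ade, aej, bcf, bci, bdf, bhi, cfh, cij, deg, dfj, dgj, efh, efj, egi, ehi, gij

giving chain groups C_0 ≅ Z^10, C_1 ≅ Z^30, C_2 ≅ Z^20.

Boundary ∂_1: C_1 → C_0 maps an edge to its endpoints' difference, ∂[p,q] = q − p.
This gives a 10×30 integer matrix of rank 9; reducing to Smith normal form yields diagonal entries (1,1,1,1,1,1,1,1,1).

∂_2: C_2 → C_1 sends each 2-simplex [p,q,r] to [q,r] − [p,r] + [p,q]. For instance
  ∂deg = eg − dg + de,
  ∂aej = ej − aj + ae.
The resulting 30×20 matrix has rank 20, and its Smith normal form has invariant factors (1,1,1,1,1,1,1,1,1,1,1,1,1,1,1,1,1,1,1,2).

Reading off H_k = ker ∂_k / im ∂_{k+1}:

  H_0: rank C_0 − rank ∂_1 = 10 − 9 = 1, and the invariant factors of ∂_1 are all 1, so H_0 ≅ Z.

H_0 ≅ Z.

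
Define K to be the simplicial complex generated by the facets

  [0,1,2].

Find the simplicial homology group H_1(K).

Fix the vertex order 0 < 1 < 2 and write every simplex with vertices in increasing order. Then dim K = 2 and the simplices of K are:

  0-simplices (3): [0], [1], [2]
  1-simplices (3): [0,1], [0,2], [1,2]
  2-simplices (1): [0,1,2]

Hence C_0 ≅ Z^3, C_1 ≅ Z^3, C_2 ≅ Z^1.

The boundary map ∂_1: C_1 → C_0 is given by ∂[p,q] = [q] − [p].
This gives a 3×3 integer matrix of rank 2; reducing to Smith normal form yields diagonal entries (1,1).

The boundary map ∂_2: C_2 → C_1 acts by ∂[p,q,r] = [q,r] − [p,r] + [p,q]. For instance
  ∂[0,1,2] = [1,2] − [0,2] + [0,1].
The resulting 3×1 matrix has rank 1, and its Smith normal form has invariant factors (1).

Now H_k = ker ∂_k / im ∂_{k+1}, so:

  H_1: rank ker ∂_1 − rank ∂_2 = (3 − 2) − 1 = 0, and the invariant factors of ∂_2 are all 1, so H_1 ≅ 0.

(K is a triangulation of the 2-simplex.)

H_1 ≅ 0.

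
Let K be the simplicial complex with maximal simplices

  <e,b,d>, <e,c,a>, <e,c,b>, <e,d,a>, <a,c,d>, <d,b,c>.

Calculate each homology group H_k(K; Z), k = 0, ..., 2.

Take the total order a < b < c < d < e on the vertex set. Then K (dimension 2) consists of the simplices:

  0-simplices (5): a, b, c, d, e
  1-simplices (9): ac, ad, ae, bc, bd, be, cd, ce, de
  2-simplices (6): acd, ace, ade, bcd, bce, bde

Hence C_0 ≅ Z^5, C_1 ≅ Z^9, C_2 ≅ Z^6.

The boundary map ∂_1: C_1 → C_0 sends each edge [p,q] (with p < q) to q − p. For instance
  ∂bd = d − b.
The resulting 5×9 matrix has rank 4, and its Smith normal form has invariant factors (1,1,1,1).

Boundary ∂_2: C_2 → C_1 maps a triangle to the signed sum of its edges. For instance
  ∂ade = de − ae + ad,
  ∂bcd = cd − bd + bc.
The resulting 9×6 matrix has rank 5, and its Smith normal form has invariant factors (1,1,1,1,1).

Now H_k = ker ∂_k / im ∂_{k+1}, so:

  H_0: rank C_0 − rank ∂_1 = 5 − 4 = 1, and the invariant factors of ∂_1 are all 1, so H_0 = Z.
  H_1: rank ker ∂_1 − rank ∂_2 = (9 − 4) − 5 = 0, and the invariant factors of ∂_2 are all 1, so H_1 = 0.
  H_2: rank ker ∂_2 − rank ∂_3 = (6 − 5) − 0 = 1, and there is no ∂_3, so H_2 = Z.

(K is a triangulation of the 2-sphere S^2.)

H_0 = Z,  H_1 = 0,  H_2 = Z.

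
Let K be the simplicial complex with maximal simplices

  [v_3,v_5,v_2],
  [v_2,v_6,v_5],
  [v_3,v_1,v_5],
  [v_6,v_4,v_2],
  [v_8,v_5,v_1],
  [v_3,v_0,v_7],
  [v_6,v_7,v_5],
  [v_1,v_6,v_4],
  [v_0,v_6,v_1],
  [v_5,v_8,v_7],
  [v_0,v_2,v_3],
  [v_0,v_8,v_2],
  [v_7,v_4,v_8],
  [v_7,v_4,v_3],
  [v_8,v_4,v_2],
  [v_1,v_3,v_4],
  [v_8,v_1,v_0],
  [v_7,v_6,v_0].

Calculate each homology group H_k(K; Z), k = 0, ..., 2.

Take the total order v_0 < v_1 < v_2 < v_3 < v_4 < v_5 < v_6 < v_7 < v_8 on the vertex set. Then K (dimension 2) consists of the simplices:

  0-simplices (9): [v_0], [v_1], [v_2], [v_3], [v_4], [v_5], [v_6], [v_7], [v_8]
  1-simplices (27): (27 of them)
  2-simplices (18): (18 of them)

so the chain groups are C_0 ≅ Z^9, C_1 ≅ Z^27, C_2 ≅ Z^18.

Boundary ∂_1: C_1 → C_0 sends each edge [p,q] (with p < q) to q − p.
The resulting 9×27 matrix has rank 8, and its Smith normal form has invariant factors (1,1,1,1,1,1,1,1).

The boundary map ∂_2: C_2 → C_1 maps a triangle to the signed sum of its edges. For instance
  ∂[v_1,v_3,v_5] = [v_3,v_5] − [v_1,v_5] + [v_1,v_3],
  ∂[v_4,v_7,v_8] = [v_7,v_8] − [v_4,v_8] + [v_4,v_7].
The resulting 27×18 matrix has rank 17, and its Smith normal form has invariant factors (1,1,1,1,1,1,1,1,1,1,1,1,1,1,1,1,1).

Reading off H_k = ker ∂_k / im ∂_{k+1}:

  H_0: rank C_0 − rank ∂_1 = 9 − 8 = 1, and the invariant factors of ∂_1 are all 1, so H_0 = Z.
  H_1: rank ker ∂_1 − rank ∂_2 = (27 − 8) − 17 = 2, and the invariant factors of ∂_2 are all 1, so H_1 = Z^2.
  H_2: rank ker ∂_2 − rank ∂_3 = (18 − 17) − 0 = 1, and there is no ∂_3, so H_2 = Z.

(K is a triangulation of the torus T^2.)

H_0 ≅ Z,  H_1 ≅ Z^2,  H_2 ≅ Z.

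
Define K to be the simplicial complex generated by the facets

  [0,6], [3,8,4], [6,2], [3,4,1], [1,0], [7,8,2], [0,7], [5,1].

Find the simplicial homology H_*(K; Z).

We work with the vertex ordering 0 < 1 < 2 < 3 < 4 < 5 < 6 < 7 < 8. The simplices of K, each written with vertices in increasing order, are:

  0-simplices (9): [0], [1], [2], [3], [4], [5], [6], [7], [8]
  1-simplices (13): [0,1], [0,6], [0,7], [1,3], [1,4], [1,5], [2,6], [2,7], [2,8], [3,4], [3,8], [4,8], [7,8]
  2-simplices (3): [1,3,4], [2,7,8], [3,4,8]

Hence C_0 ≅ Z^9, C_1 ≅ Z^13, C_2 ≅ Z^3.

Boundary ∂_1: C_1 → C_0 is given by ∂[p,q] = [q] − [p].
As a 9×13 matrix over Z this has rank 8, with invariant factors (1,1,1,1,1,1,1,1).

The boundary map ∂_2: C_2 → C_1 maps a triangle to the signed sum of its edges. For instance
  ∂[2,7,8] = [7,8] − [2,8] + [2,7],
  ∂[1,3,4] = [3,4] − [1,4] + [1,3].
The 13×3 boundary matrix has rank 3 and Smith normal form diag(1,1,1).

From H_k ≅ ker(∂_k) / im(∂_{k+1}) we obtain:

  H_0: rank C_0 − rank ∂_1 = 9 − 8 = 1, and the invariant factors of ∂_1 are all 1, so H_0 ≅ Z.
  H_1: rank ker ∂_1 − rank ∂_2 = (13 − 8) − 3 = 2, and the invariant factors of ∂_2 are all 1, so H_1 ≅ Z^2.
  H_2: rank ker ∂_2 − rank ∂_3 = (3 − 3) − 0 = 0, and there is no ∂_3, so H_2 ≅ 0.

As a check, the Euler characteristic is 9 − 13 + 3 = -1, which agrees with 1 − 2 + 0 = -1.

H_0 = Z,  H_1 = Z^2,  H_2 = 0.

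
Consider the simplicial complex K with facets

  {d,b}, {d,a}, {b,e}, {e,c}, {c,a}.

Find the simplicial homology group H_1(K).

H_1 ≅ Z.

Take the total order a < b < c < d < e on the vertex set. Then K (dimension 1) consists of the simplices:

  0-simplices (5): a, b, c, d, e
  1-simplices (5): ac, ad, bd, be, ce

giving chain groups C_0 ≅ Z^5, C_1 ≅ Z^5.

Boundary ∂_1: C_1 → C_0 sends each edge [p,q] (with p < q) to q − p.
As a 5×5 matrix over Z this has rank 4, with invariant factors (1,1,1,1).

Reading off H_k = ker ∂_k / im ∂_{k+1}:

  H_1: rank ker ∂_1 − rank ∂_2 = (5 − 4) − 0 = 1, and there is no ∂_2, so H_1 ≅ Z.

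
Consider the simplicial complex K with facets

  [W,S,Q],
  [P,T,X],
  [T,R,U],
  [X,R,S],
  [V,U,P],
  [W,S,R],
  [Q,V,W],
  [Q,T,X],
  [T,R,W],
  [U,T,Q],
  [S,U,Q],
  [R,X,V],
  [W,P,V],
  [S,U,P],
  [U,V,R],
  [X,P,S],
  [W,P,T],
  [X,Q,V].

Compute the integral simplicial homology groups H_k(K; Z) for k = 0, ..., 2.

Fix the vertex order P < Q < R < S < T < U < V < W < X and write every simplex with vertices in increasing order. Then dim K = 2 and the simplices of K are:

  0-simplices (9): P, Q, R, S, T, U, V, W, X
  1-simplices (27): PS, PT, PU, PV, PW, PX, QS, QT, QU, QV, QW, QX, RS, RT, RU, RV, RW, RX, SU, SW, SX, TU, TW, TX, UV, VW, VX
  2-simplices (18): PSU, PSX, PTW, PTX, PUV, PVW, QSU, QSW, QTU, QTX, QVW, QVX, RSW, RSX, RTU, RTW, RUV, RVX

giving chain groups C_0 ≅ Z^9, C_1 ≅ Z^27, C_2 ≅ Z^18.

Boundary ∂_1: C_1 → C_0 sends each edge [p,q] (with p < q) to q − p. For instance
  ∂PT = T − P.
This gives a 9×27 integer matrix of rank 8; reducing to Smith normal form yields diagonal entries (1,1,1,1,1,1,1,1).

Boundary ∂_2: C_2 → C_1 acts by ∂[p,q,r] = [q,r] − [p,r] + [p,q]. For instance
  ∂QVW = VW − QW + QV,
  ∂QSW = SW − QW + QS.
This gives a 27×18 integer matrix of rank 17; reducing to Smith normal form yields diagonal entries (1,1,1,1,1,1,1,1,1,1,1,1,1,1,1,1,1).

Computing H_k = (kernel of ∂_k) / (image of ∂_{k+1}):

  H_0: rank C_0 − rank ∂_1 = 9 − 8 = 1, and the invariant factors of ∂_1 are all 1, so H_0 = Z.
  H_1: rank ker ∂_1 − rank ∂_2 = (27 − 8) − 17 = 2, and the invariant factors of ∂_2 are all 1, so H_1 = Z^2.
  H_2: rank ker ∂_2 − rank ∂_3 = (18 − 17) − 0 = 1, and there is no ∂_3, so H_2 = Z.

H_0 = Z,  H_1 = Z^2,  H_2 = Z.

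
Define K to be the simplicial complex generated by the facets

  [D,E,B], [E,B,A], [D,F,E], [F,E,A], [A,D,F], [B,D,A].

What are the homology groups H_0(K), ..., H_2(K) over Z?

H_0 ≅ Z,  H_1 = 0,  H_2 ≅ Z.

K has 5 vertices, 9 edges, 6 triangles.
rank ∂_0 = 0, rank ∂_1 = 4 ⇒ b_0 = 5 − 0 − 4 = 1; all invariant factors of ∂_1 are 1 so no torsion. So H_0 = Z.
rank ∂_1 = 4, rank ∂_2 = 5 ⇒ b_1 = 9 − 4 − 5 = 0; all invariant factors of ∂_2 are 1 so no torsion. So H_1 = 0.
rank ∂_2 = 5, rank ∂_3 = 0 ⇒ b_2 = 6 − 5 − 0 = 1. So H_2 = Z.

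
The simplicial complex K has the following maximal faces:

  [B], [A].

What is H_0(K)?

H_0 ≅ Z^2.

K has 2 vertices.
rank ∂_0 = 0, rank ∂_1 = 0 ⇒ b_0 = 2 − 0 − 0 = 2. So H_0 = Z^2.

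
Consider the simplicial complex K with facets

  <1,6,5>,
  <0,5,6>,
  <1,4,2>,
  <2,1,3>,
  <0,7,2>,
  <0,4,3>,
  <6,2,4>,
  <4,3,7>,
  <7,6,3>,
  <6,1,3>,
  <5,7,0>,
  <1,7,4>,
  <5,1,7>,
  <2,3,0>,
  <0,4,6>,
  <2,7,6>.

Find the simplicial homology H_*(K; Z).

Fix the vertex order 0 < 1 < 2 < 3 < 4 < 5 < 6 < 7 and write every simplex with vertices in increasing order. Then dim K = 2 and the simplices of K are:

  0-simplices (8): [0], [1], [2], [3], [4], [5], [6], [7]
  1-simplices (24): (24 of them)
  2-simplices (16): [0,2,3], [0,2,7], [0,3,4], [0,4,6], [0,5,6], [0,5,7], [1,2,3], [1,2,4], [1,3,6], [1,4,7], [1,5,6], [1,5,7], [2,4,6], [2,6,7], [3,4,7], [3,6,7]

so the chain groups are C_0 ≅ Z^8, C_1 ≅ Z^24, C_2 ≅ Z^16.

The boundary map ∂_1: C_1 → C_0 is given by ∂[p,q] = [q] − [p]. For instance
  ∂[1,5] = [5] − [1].
As a 8×24 matrix over Z this has rank 7, with invariant factors (1,1,1,1,1,1,1).

The boundary map ∂_2: C_2 → C_1 sends each 2-simplex [p,q,r] to [q,r] − [p,r] + [p,q]. For instance
  ∂[2,6,7] = [6,7] − [2,7] + [2,6],
  ∂[3,4,7] = [4,7] − [3,7] + [3,4].
As a 24×16 matrix over Z this has rank 15, with invariant factors (1,1,1,1,1,1,1,1,1,1,1,1,1,1,1).

Now H_k = ker ∂_k / im ∂_{k+1}, so:

  H_0: rank C_0 − rank ∂_1 = 8 − 7 = 1, and the invariant factors of ∂_1 are all 1, so H_0 ≅ Z.
  H_1: rank ker ∂_1 − rank ∂_2 = (24 − 7) − 15 = 2, and the invariant factors of ∂_2 are all 1, so H_1 ≅ Z^2.
  H_2: rank ker ∂_2 − rank ∂_3 = (16 − 15) − 0 = 1, and there is no ∂_3, so H_2 ≅ Z.

As a check, the Euler characteristic is 8 − 24 + 16 = 0, which agrees with 1 − 2 + 1 = 0.
(K is a triangulation of the torus T^2.)

H_0 ≅ Z,  H_1 ≅ Z^2,  H_2 ≅ Z.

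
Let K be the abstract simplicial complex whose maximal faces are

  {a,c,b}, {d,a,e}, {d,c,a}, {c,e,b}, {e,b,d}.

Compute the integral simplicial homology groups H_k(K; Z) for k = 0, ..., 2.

Take the total order a < b < c < d < e on the vertex set. Then K (dimension 2) consists of the simplices:

  0-simplices (5): a, b, c, d, e
  1-simplices (10): ab, ac, ad, ae, bc, bd, be, cd, ce, de
  2-simplices (5): abc, acd, ade, bce, bde

giving chain groups C_0 ≅ Z^5, C_1 ≅ Z^10, C_2 ≅ Z^5.

The boundary map ∂_1: C_1 → C_0 maps an edge to its endpoints' difference, ∂[p,q] = q − p. For instance
  ∂be = e − b.
The resulting 5×10 matrix has rank 4, and its Smith normal form has invariant factors (1,1,1,1).

Boundary ∂_2: C_2 → C_1 sends each 2-simplex [p,q,r] to [q,r] − [p,r] + [p,q]. For instance
  ∂bce = ce − be + bc,
  ∂bde = de − be + bd.
This gives a 10×5 integer matrix of rank 5; reducing to Smith normal form yields diagonal entries (1,1,1,1,1).

Now H_k = ker ∂_k / im ∂_{k+1}, so:

  H_0: rank C_0 − rank ∂_1 = 5 − 4 = 1, and the invariant factors of ∂_1 are all 1, so H_0 ≅ Z.
  H_1: rank ker ∂_1 − rank ∂_2 = (10 − 4) − 5 = 1, and the invariant factors of ∂_2 are all 1, so H_1 ≅ Z.
  H_2: rank ker ∂_2 − rank ∂_3 = (5 − 5) − 0 = 0, and there is no ∂_3, so H_2 ≅ 0.

(K is a triangulation of the Möbius band.)

H_0 ≅ Z,  H_1 ≅ Z,  H_2 = 0.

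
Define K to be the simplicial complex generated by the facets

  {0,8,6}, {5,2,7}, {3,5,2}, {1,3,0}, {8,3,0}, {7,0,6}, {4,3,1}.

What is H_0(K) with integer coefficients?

Order the vertices as 0 < 1 < 2 < 3 < 4 < 5 < 6 < 7 < 8. Listing each simplex with vertices in this order, K has dimension 2 with simplices:

  0-simplices (9): [0], [1], [2], [3], [4], [5], [6], [7], [8]
  1-simplices (16): [0,1], [0,3], [0,6], [0,7], [0,8], [1,3], [1,4], [2,3], [2,5], [2,7], [3,4], [3,5], [3,8], [5,7], [6,7], [6,8]
  2-simplices (7): [0,1,3], [0,3,8], [0,6,7], [0,6,8], [1,3,4], [2,3,5], [2,5,7]

Hence C_0 ≅ Z^9, C_1 ≅ Z^16, C_2 ≅ Z^7.

∂_1: C_1 → C_0 is given by ∂[p,q] = [q] − [p]. For instance
  ∂[0,3] = [3] − [0].
The resulting 9×16 matrix has rank 8, and its Smith normal form has invariant factors (1,1,1,1,1,1,1,1).

The boundary map ∂_2: C_2 → C_1 maps a triangle to the signed sum of its edges. For instance
  ∂[1,3,4] = [3,4] − [1,4] + [1,3],
  ∂[0,1,3] = [1,3] − [0,3] + [0,1].
The 16×7 boundary matrix has rank 7 and Smith normal form diag(1,1,1,1,1,1,1).

Now H_k = ker ∂_k / im ∂_{k+1}, so:

  H_0: rank C_0 − rank ∂_1 = 9 − 8 = 1, and the invariant factors of ∂_1 are all 1, so H_0 = Z.

H_0 = Z.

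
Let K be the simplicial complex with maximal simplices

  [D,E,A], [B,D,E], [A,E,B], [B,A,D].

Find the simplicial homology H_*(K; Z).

Fix the vertex order A < B < D < E and write every simplex with vertices in increasing order. Then dim K = 2 and the simplices of K are:

  0-simplices (4): A, B, D, E
  1-simplices (6): AB, AD, AE, BD, BE, DE
  2-simplices (4): ABD, ABE, ADE, BDE

giving chain groups C_0 ≅ Z^4, C_1 ≅ Z^6, C_2 ≅ Z^4.

The boundary map ∂_1: C_1 → C_0 is given by ∂[p,q] = [q] − [p]. For instance
  ∂DE = E − D.
As a 4×6 matrix over Z this has rank 3, with invariant factors (1,1,1).

Boundary ∂_2: C_2 → C_1 sends each 2-simplex [p,q,r] to [q,r] − [p,r] + [p,q]. For instance
  ∂ABD = BD − AD + AB,
  ∂BDE = DE − BE + BD.
As a 6×4 matrix over Z this has rank 3, with invariant factors (1,1,1).

Now H_k = ker ∂_k / im ∂_{k+1}, so:

  H_0: rank C_0 − rank ∂_1 = 4 − 3 = 1, and the invariant factors of ∂_1 are all 1, so H_0 = Z.
  H_1: rank ker ∂_1 − rank ∂_2 = (6 − 3) − 3 = 0, and the invariant factors of ∂_2 are all 1, so H_1 = 0.
  H_2: rank ker ∂_2 − rank ∂_3 = (4 − 3) − 0 = 1, and there is no ∂_3, so H_2 = Z.

H_0 ≅ Z,  H_1 = 0,  H_2 ≅ Z.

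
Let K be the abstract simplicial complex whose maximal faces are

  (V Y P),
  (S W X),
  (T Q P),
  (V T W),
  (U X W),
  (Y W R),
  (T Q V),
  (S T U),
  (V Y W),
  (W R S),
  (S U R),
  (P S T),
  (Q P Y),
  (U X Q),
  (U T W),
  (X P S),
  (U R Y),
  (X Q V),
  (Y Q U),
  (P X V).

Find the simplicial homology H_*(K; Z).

Take the total order P < Q < R < S < T < U < V < W < X < Y on the vertex set. Then K (dimension 2) consists of the simplices:

  0-simplices (10): P, Q, R, S, T, U, V, W, X, Y
  1-simplices (30): PQ, PS, PT, PV, PX, PY, QT, QU, QV, QX, QY, RS, RU, RW, RY, ST, SU, SW, SX, TU, TV, TW, UW, UX, UY, VW, VX, VY, WX, WY
  2-simplices (20): PQT, PQY, PST, PSX, PVX, PVY, QTV, QUX, QUY, QVX, RSU, RSW, RUY, RWY, STU, SWX, TUW, TVW, UWX, VWY

giving chain groups C_0 ≅ Z^10, C_1 ≅ Z^30, C_2 ≅ Z^20.

Boundary ∂_1: C_1 → C_0 is given by ∂[p,q] = [q] − [p]. For instance
  ∂UX = X − U.
The 10×30 boundary matrix has rank 9 and Smith normal form diag(1,1,1,1,1,1,1,1,1).

∂_2: C_2 → C_1 sends each 2-simplex [p,q,r] to [q,r] − [p,r] + [p,q]. For instance
  ∂TVW = VW − TW + TV,
  ∂TUW = UW − TW + TU.
The 30×20 boundary matrix has rank 20 and Smith normal form diag(1,1,1,1,1,1,1,1,1,1,1,1,1,1,1,1,1,1,1,2).

Computing H_k = (kernel of ∂_k) / (image of ∂_{k+1}):

  H_0: rank C_0 − rank ∂_1 = 10 − 9 = 1, and the invariant factors of ∂_1 are all 1, so H_0 ≅ Z.
  H_1: rank ker ∂_1 − rank ∂_2 = (30 − 9) − 20 = 1, and ∂_2 has invariant factor 2 > 1, so H_1 ≅ Z ⊕ Z/2Z.
  H_2: rank ker ∂_2 − rank ∂_3 = (20 − 20) − 0 = 0, and there is no ∂_3, so H_2 ≅ 0.

(K is a triangulation of the Klein bottle.)

H_0 ≅ Z,  H_1 ≅ Z ⊕ Z/2Z,  H_2 = 0.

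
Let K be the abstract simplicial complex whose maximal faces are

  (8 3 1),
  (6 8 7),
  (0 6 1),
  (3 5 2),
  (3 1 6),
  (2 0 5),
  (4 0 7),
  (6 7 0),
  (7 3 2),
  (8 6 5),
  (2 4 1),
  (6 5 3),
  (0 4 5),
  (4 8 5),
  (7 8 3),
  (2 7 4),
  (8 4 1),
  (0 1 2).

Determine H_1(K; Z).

H_1 = Z ⊕ Z/2Z.

Take the total order 0 < 1 < 2 < 3 < 4 < 5 < 6 < 7 < 8 on the vertex set. Then K (dimension 2) consists of the simplices:

  0-simplices (9): [0], [1], [2], [3], [4], [5], [6], [7], [8]
  1-simplices (27): (27 of them)
  2-simplices (18): [0,1,2], [0,1,6], [0,2,5], [0,4,5], [0,4,7], [0,6,7], [1,2,4], [1,3,6], [1,3,8], [1,4,8], [2,3,5], [2,3,7], [2,4,7], [3,5,6], [3,7,8], [4,5,8], [5,6,8], [6,7,8]

giving chain groups C_0 ≅ Z^9, C_1 ≅ Z^27, C_2 ≅ Z^18.

∂_1: C_1 → C_0 is given by ∂[p,q] = [q] − [p]. For instance
  ∂[5,8] = [8] − [5].
The 9×27 boundary matrix has rank 8 and Smith normal form diag(1,1,1,1,1,1,1,1).

Boundary ∂_2: C_2 → C_1 acts by ∂[p,q,r] = [q,r] − [p,r] + [p,q]. For instance
  ∂[1,3,8] = [3,8] − [1,8] + [1,3],
  ∂[2,3,7] = [3,7] − [2,7] + [2,3].
The 27×18 boundary matrix has rank 18 and Smith normal form diag(1,1,1,1,1,1,1,1,1,1,1,1,1,1,1,1,1,2).

Computing H_k = (kernel of ∂_k) / (image of ∂_{k+1}):

  H_1: rank ker ∂_1 − rank ∂_2 = (27 − 8) − 18 = 1, and ∂_2 has invariant factor 2 > 1, so H_1 = Z ⊕ Z/2Z.

(K is a triangulation of the Klein bottle.)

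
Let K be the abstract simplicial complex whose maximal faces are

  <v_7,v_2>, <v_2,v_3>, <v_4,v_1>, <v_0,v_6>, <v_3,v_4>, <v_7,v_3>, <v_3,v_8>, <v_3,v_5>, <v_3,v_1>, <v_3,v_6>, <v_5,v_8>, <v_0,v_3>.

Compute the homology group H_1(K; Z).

We work with the vertex ordering v_0 < v_1 < v_2 < v_3 < v_4 < v_5 < v_6 < v_7 < v_8. The simplices of K, each written with vertices in increasing order, are:

  0-simplices (9): [v_0], [v_1], [v_2], [v_3], [v_4], [v_5], [v_6], [v_7], [v_8]
  1-simplices (12): [v_0,v_3], [v_0,v_6], [v_1,v_3], [v_1,v_4], [v_2,v_3], [v_2,v_7], [v_3,v_4], [v_3,v_5], [v_3,v_6], [v_3,v_7], [v_3,v_8], [v_5,v_8]

giving chain groups C_0 ≅ Z^9, C_1 ≅ Z^12.

∂_1: C_1 → C_0 maps an edge to its endpoints' difference, ∂[p,q] = q − p. For instance
  ∂[v_3,v_5] = [v_5] − [v_3].
The 9×12 boundary matrix has rank 8 and Smith normal form diag(1,1,1,1,1,1,1,1).

Computing H_k = (kernel of ∂_k) / (image of ∂_{k+1}):

  H_1: rank ker ∂_1 − rank ∂_2 = (12 − 8) − 0 = 4, and there is no ∂_2, so H_1 = Z^4.

H_1 = Z^4.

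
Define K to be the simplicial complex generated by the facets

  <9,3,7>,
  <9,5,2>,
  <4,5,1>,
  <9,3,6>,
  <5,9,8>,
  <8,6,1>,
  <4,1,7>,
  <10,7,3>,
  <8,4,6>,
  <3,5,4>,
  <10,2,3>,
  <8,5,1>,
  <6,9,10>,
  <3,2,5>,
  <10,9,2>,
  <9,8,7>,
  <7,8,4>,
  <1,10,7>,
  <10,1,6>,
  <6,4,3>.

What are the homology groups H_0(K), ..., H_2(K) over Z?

H_0 ≅ Z,  H_1 ≅ Z ⊕ Z_2,  H_2 = 0.

Take the total order 1 < 2 < 3 < 4 < 5 < 6 < 7 < 8 < 9 < 10 on the vertex set. Then K (dimension 2) consists of the simplices:

  0-simplices (10): [1], [2], [3], [4], [5], [6], [7], [8], [9], [10]
  1-simplices (30): (30 of them)
  2-simplices (20): (20 of them)

so the chain groups are C_0 ≅ Z^10, C_1 ≅ Z^30, C_2 ≅ Z^20.

∂_1: C_1 → C_0 maps an edge to its endpoints' difference, ∂[p,q] = q − p.
The 10×30 boundary matrix has rank 9 and Smith normal form diag(1,1,1,1,1,1,1,1,1).

∂_2: C_2 → C_1 maps a triangle to the signed sum of its edges. For instance
  ∂[1,7,10] = [7,10] − [1,10] + [1,7],
  ∂[1,4,5] = [4,5] − [1,5] + [1,4].
This gives a 30×20 integer matrix of rank 20; reducing to Smith normal form yields diagonal entries (1,1,1,1,1,1,1,1,1,1,1,1,1,1,1,1,1,1,1,2).

From H_k ≅ ker(∂_k) / im(∂_{k+1}) we obtain:

  H_0: rank C_0 − rank ∂_1 = 10 − 9 = 1, and the invariant factors of ∂_1 are all 1, so H_0 ≅ Z.
  H_1: rank ker ∂_1 − rank ∂_2 = (30 − 9) − 20 = 1, and ∂_2 has invariant factor 2 > 1, so H_1 ≅ Z ⊕ Z_2.
  H_2: rank ker ∂_2 − rank ∂_3 = (20 − 20) − 0 = 0, and there is no ∂_3, so H_2 ≅ 0.

As a check, the Euler characteristic is 10 − 30 + 20 = 0, which agrees with 1 − 1 + 0 = 0.
(K is a triangulation of the Klein bottle.)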